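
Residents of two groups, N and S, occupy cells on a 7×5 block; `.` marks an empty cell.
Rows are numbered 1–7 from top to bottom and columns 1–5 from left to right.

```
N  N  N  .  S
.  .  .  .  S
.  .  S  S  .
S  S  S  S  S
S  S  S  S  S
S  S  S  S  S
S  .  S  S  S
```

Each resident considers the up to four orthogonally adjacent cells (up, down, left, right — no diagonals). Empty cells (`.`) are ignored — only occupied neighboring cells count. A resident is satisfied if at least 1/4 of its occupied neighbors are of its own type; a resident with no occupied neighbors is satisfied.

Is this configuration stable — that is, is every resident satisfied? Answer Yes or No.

Row 1: (1,1)N 1/1 ✓ · (1,2)N 2/2 ✓ · (1,3)N 1/1 ✓ · (1,5)S 1/1 ✓
Row 2: (2,5)S 1/1 ✓
Row 3: (3,3)S 2/2 ✓ · (3,4)S 2/2 ✓
Row 4: (4,1)S 2/2 ✓ · (4,2)S 3/3 ✓ · (4,3)S 4/4 ✓ · (4,4)S 4/4 ✓ · (4,5)S 2/2 ✓
Row 5: (5,1)S 3/3 ✓ · (5,2)S 4/4 ✓ · (5,3)S 4/4 ✓ · (5,4)S 4/4 ✓ · (5,5)S 3/3 ✓
Row 6: (6,1)S 3/3 ✓ · (6,2)S 3/3 ✓ · (6,3)S 4/4 ✓ · (6,4)S 4/4 ✓ · (6,5)S 3/3 ✓
Row 7: (7,1)S 1/1 ✓ · (7,3)S 2/2 ✓ · (7,4)S 3/3 ✓ · (7,5)S 2/2 ✓
All meet the threshold, so the configuration is stable.

Yes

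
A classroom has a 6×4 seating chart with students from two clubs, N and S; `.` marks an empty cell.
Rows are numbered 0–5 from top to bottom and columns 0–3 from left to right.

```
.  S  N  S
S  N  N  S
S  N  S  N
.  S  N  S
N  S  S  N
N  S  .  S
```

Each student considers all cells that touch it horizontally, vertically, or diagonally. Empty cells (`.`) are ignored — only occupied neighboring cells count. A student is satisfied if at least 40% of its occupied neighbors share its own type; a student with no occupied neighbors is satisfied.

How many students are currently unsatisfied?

Row 0: (0,1)S 1/4 not · (0,2)N 2/5 satisfied · (0,3)S 1/3 not
Row 1: (1,0)S 2/4 satisfied · (1,1)N 3/7 satisfied · (1,2)N 4/8 satisfied · (1,3)S 2/5 satisfied
Row 2: (2,0)S 2/4 satisfied · (2,1)N 3/7 satisfied · (2,2)S 3/8 not · (2,3)N 2/5 satisfied
Row 3: (3,1)S 4/7 satisfied · (3,2)N 3/8 not · (3,3)S 2/5 satisfied
Row 4: (4,0)N 1/4 not · (4,1)S 3/6 satisfied · (4,2)S 5/7 satisfied · (4,3)N 1/4 not
Row 5: (5,0)N 1/3 not · (5,1)S 2/4 satisfied · (5,3)S 1/2 satisfied
Unsatisfied: (0,1), (0,3), (2,2), (3,2), (4,0), (4,3), (5,0) — 7 in total.

7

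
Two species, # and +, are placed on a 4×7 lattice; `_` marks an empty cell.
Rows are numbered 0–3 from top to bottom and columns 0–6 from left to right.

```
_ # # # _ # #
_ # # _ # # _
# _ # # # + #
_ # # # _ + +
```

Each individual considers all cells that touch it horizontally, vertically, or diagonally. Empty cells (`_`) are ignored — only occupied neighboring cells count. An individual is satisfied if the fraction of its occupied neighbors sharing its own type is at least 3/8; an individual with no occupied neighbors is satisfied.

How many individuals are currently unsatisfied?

2

Row 0: (0,1)# 3/3 ✓ · (0,2)# 4/4 ✓ · (0,3)# 3/3 ✓ · (0,5)# 3/3 ✓ · (0,6)# 2/2 ✓
Row 1: (1,1)# 5/5 ✓ · (1,2)# 6/6 ✓ · (1,4)# 5/6 ✓ · (1,5)# 5/6 ✓
Row 2: (2,0)# 2/2 ✓ · (2,2)# 6/6 ✓ · (2,3)# 6/6 ✓ · (2,4)# 4/6 ✓ · (2,5)+ 2/6 ✗ · (2,6)# 1/4 ✗
Row 3: (3,1)# 3/3 ✓ · (3,2)# 4/4 ✓ · (3,3)# 4/4 ✓ · (3,5)+ 2/4 ✓ · (3,6)+ 2/3 ✓
Unsatisfied: (2,5), (2,6) — 2 in total.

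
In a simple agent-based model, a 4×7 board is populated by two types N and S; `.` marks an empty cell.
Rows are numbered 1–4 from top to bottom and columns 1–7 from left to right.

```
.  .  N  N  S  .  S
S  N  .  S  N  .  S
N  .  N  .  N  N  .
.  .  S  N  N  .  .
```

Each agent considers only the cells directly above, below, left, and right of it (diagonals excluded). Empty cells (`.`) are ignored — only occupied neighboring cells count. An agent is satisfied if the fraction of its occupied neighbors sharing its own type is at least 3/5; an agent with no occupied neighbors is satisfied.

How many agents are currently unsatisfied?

10

(1,3)N 1/1 ok
(1,4)N 1/3 unhappy
(1,5)S 0/2 unhappy
(1,7)S 1/1 ok
(2,1)S 0/2 unhappy
(2,2)N 0/1 unhappy
(2,4)S 0/2 unhappy
(2,5)N 1/3 unhappy
(2,7)S 1/1 ok
(3,1)N 0/1 unhappy
(3,3)N 0/1 unhappy
(3,5)N 3/3 ok
(3,6)N 1/1 ok
(4,3)S 0/2 unhappy
(4,4)N 1/2 unhappy
(4,5)N 2/2 ok
Unsatisfied: (1,4), (1,5), (2,1), (2,2), (2,4), (2,5), (3,1), (3,3), (4,3), (4,4) — 10 in total.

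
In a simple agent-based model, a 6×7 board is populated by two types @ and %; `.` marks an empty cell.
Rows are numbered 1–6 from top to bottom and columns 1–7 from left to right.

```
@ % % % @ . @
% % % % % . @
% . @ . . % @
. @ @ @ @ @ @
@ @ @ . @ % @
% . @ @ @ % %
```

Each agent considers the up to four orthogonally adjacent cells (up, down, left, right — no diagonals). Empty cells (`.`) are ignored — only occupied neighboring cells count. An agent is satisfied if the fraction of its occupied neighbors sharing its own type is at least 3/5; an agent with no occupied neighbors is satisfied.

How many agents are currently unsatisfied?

Row 1: (1,1)@ 0/2 unhappy · (1,2)% 2/3 ok · (1,3)% 3/3 ok · (1,4)% 2/3 ok · (1,5)@ 0/2 unhappy · (1,7)@ 1/1 ok
Row 2: (2,1)% 2/3 ok · (2,2)% 3/3 ok · (2,3)% 3/4 ok · (2,4)% 3/3 ok · (2,5)% 1/2 unhappy · (2,7)@ 2/2 ok
Row 3: (3,1)% 1/1 ok · (3,3)@ 1/2 unhappy · (3,6)% 0/2 unhappy · (3,7)@ 2/3 ok
Row 4: (4,2)@ 2/2 ok · (4,3)@ 4/4 ok · (4,4)@ 2/2 ok · (4,5)@ 3/3 ok · (4,6)@ 2/4 unhappy · (4,7)@ 3/3 ok
Row 5: (5,1)@ 1/2 unhappy · (5,2)@ 3/3 ok · (5,3)@ 3/3 ok · (5,5)@ 2/3 ok · (5,6)% 1/4 unhappy · (5,7)@ 1/3 unhappy
Row 6: (6,1)% 0/1 unhappy · (6,3)@ 2/2 ok · (6,4)@ 2/2 ok · (6,5)@ 2/3 ok · (6,6)% 2/3 ok · (6,7)% 1/2 unhappy
Unsatisfied: (1,1), (1,5), (2,5), (3,3), (3,6), (4,6), (5,1), (5,6), (5,7), (6,1), (6,7) — 11 in total.

11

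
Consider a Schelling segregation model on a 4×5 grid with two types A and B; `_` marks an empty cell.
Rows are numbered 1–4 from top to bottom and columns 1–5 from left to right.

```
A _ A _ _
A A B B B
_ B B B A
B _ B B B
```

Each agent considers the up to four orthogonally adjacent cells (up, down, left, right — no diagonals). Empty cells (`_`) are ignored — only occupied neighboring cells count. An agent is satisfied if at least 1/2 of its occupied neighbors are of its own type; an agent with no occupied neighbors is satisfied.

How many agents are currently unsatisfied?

3

Row 1: (1,1)A 1/1 ✓ · (1,3)A 0/1 ✗
Row 2: (2,1)A 2/2 ✓ · (2,2)A 1/3 ✗ · (2,3)B 2/4 ✓ · (2,4)B 3/3 ✓ · (2,5)B 1/2 ✓
Row 3: (3,2)B 1/2 ✓ · (3,3)B 4/4 ✓ · (3,4)B 3/4 ✓ · (3,5)A 0/3 ✗
Row 4: (4,1)B 0/0 ✓ · (4,3)B 2/2 ✓ · (4,4)B 3/3 ✓ · (4,5)B 1/2 ✓
Unsatisfied: (1,3), (2,2), (3,5) — 3 in total.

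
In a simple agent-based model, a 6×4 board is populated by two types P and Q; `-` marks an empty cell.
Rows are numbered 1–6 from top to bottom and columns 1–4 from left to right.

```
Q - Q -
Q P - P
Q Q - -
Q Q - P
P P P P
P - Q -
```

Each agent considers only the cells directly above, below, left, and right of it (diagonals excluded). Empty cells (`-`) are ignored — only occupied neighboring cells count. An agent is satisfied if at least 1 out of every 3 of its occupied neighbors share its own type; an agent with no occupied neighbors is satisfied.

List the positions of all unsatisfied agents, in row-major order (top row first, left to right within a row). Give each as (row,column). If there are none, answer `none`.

Row 1: (1,1)Q 1/1 ✓ · (1,3)Q 0/0 ✓
Row 2: (2,1)Q 2/3 ✓ · (2,2)P 0/2 ✗ · (2,4)P 0/0 ✓
Row 3: (3,1)Q 3/3 ✓ · (3,2)Q 2/3 ✓
Row 4: (4,1)Q 2/3 ✓ · (4,2)Q 2/3 ✓ · (4,4)P 1/1 ✓
Row 5: (5,1)P 2/3 ✓ · (5,2)P 2/3 ✓ · (5,3)P 2/3 ✓ · (5,4)P 2/2 ✓
Row 6: (6,1)P 1/1 ✓ · (6,3)Q 0/1 ✗

(2,2), (6,3)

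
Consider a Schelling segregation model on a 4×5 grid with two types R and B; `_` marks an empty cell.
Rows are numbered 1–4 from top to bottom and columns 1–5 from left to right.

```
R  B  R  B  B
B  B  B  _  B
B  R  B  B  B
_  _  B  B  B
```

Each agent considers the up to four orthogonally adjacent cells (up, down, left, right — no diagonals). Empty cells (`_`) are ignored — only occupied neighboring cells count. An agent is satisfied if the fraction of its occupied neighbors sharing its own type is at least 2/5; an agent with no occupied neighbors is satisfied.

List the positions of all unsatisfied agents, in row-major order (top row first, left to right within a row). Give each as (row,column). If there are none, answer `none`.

(1,1)R 0/2 unhappy
(1,2)B 1/3 unhappy
(1,3)R 0/3 unhappy
(1,4)B 1/2 ok
(1,5)B 2/2 ok
(2,1)B 2/3 ok
(2,2)B 3/4 ok
(2,3)B 2/3 ok
(2,5)B 2/2 ok
(3,1)B 1/2 ok
(3,2)R 0/3 unhappy
(3,3)B 3/4 ok
(3,4)B 3/3 ok
(3,5)B 3/3 ok
(4,3)B 2/2 ok
(4,4)B 3/3 ok
(4,5)B 2/2 ok

(1,1), (1,2), (1,3), (3,2)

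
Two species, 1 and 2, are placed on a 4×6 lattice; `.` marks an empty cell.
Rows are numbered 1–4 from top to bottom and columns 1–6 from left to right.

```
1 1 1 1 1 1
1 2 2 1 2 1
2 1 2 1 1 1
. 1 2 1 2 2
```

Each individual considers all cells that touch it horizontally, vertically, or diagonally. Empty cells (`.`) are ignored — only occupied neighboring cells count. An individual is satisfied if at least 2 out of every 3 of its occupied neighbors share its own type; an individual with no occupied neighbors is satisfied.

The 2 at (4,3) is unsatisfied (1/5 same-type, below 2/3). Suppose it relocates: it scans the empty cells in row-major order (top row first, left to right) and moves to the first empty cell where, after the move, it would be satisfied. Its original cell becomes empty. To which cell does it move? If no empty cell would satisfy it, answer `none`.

none

Vacating (4,3). Empty cells in order:
  (4,1): 1/3 same-type → still unsatisfied.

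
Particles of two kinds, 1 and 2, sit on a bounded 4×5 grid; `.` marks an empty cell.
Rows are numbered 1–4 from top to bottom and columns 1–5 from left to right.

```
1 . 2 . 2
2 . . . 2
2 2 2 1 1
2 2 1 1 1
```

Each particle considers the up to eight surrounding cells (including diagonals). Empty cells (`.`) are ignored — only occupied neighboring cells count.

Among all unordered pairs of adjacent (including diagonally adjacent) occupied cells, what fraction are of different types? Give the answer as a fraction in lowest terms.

8/27

Scan each occupied cell's neighbors to the right and below (and the two forward diagonals) so each pair is counted once.
From row 1: 1 unlike of 2 pairs (running 1/2).
From row 2: 2 unlike of 4 pairs (running 3/6).
From row 3: 4 unlike of 17 pairs (running 7/23).
From row 4: 1 unlike of 4 pairs (running 8/27).
Total adjacent occupied pairs: 27; unlike-type pairs: 8.
8/27 is already in lowest terms.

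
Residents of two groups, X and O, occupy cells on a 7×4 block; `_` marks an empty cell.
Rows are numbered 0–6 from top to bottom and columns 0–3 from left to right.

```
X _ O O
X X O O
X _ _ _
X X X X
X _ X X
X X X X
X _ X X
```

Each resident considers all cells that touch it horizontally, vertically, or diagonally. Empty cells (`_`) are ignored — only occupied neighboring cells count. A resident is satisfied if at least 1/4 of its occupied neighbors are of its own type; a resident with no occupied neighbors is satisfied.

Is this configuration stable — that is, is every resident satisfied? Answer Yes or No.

Row 0: (0,0)X 2/2 satisfied · (0,2)O 3/4 satisfied · (0,3)O 3/3 satisfied
Row 1: (1,0)X 3/3 satisfied · (1,1)X 3/5 satisfied · (1,2)O 3/4 satisfied · (1,3)O 3/3 satisfied
Row 2: (2,0)X 4/4 satisfied
Row 3: (3,0)X 3/3 satisfied · (3,1)X 5/5 satisfied · (3,2)X 4/4 satisfied · (3,3)X 3/3 satisfied
Row 4: (4,0)X 4/4 satisfied · (4,2)X 7/7 satisfied · (4,3)X 5/5 satisfied
Row 5: (5,0)X 3/3 satisfied · (5,1)X 6/6 satisfied · (5,2)X 6/6 satisfied · (5,3)X 5/5 satisfied
Row 6: (6,0)X 2/2 satisfied · (6,2)X 4/4 satisfied · (6,3)X 3/3 satisfied
All meet the threshold, so the configuration is stable.

Yes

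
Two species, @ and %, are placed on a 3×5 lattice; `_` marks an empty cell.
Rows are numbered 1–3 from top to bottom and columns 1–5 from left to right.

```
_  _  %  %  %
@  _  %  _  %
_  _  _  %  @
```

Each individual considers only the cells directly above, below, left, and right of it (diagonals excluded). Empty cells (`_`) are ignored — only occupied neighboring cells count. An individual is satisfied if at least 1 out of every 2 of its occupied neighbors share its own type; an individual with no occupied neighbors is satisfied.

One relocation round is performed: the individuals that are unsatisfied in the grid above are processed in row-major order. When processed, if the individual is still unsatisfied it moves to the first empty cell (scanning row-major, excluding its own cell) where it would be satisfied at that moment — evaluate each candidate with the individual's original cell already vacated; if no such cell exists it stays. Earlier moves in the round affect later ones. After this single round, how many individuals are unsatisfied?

Initially unsatisfied (in order): (3,4), (3,5).
  (3,4) → (1,2).
  (3,5) → (1,1).
Resulting grid:
@ % % % %
@ _ % _ %
_ _ _ _ _
All satisfied now.

0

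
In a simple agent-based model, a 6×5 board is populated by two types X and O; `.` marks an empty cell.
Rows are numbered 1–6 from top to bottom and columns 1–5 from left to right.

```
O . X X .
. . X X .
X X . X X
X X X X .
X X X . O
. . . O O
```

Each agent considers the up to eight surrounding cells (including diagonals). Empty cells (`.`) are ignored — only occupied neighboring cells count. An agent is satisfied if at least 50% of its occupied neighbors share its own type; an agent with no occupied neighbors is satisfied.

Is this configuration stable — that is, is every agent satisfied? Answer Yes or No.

Yes

(1,1)O 0/0 ok
(1,3)X 3/3 ok
(1,4)X 3/3 ok
(2,3)X 5/5 ok
(2,4)X 5/5 ok
(3,1)X 3/3 ok
(3,2)X 5/5 ok
(3,4)X 5/5 ok
(3,5)X 3/3 ok
(4,1)X 5/5 ok
(4,2)X 7/7 ok
(4,3)X 6/6 ok
(4,4)X 4/5 ok
(5,1)X 3/3 ok
(5,2)X 5/5 ok
(5,3)X 4/5 ok
(5,5)O 2/3 ok
(6,4)O 2/3 ok
(6,5)O 2/2 ok
All meet the threshold, so the configuration is stable.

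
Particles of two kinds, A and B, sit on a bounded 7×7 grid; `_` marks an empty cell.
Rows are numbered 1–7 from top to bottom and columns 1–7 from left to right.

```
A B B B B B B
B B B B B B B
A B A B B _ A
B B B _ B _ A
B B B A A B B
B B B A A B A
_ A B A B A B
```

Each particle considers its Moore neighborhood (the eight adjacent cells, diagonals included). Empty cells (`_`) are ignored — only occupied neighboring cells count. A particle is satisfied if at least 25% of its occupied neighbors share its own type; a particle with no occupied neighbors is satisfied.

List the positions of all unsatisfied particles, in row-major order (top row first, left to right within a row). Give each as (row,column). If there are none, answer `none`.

(1,1)A 0/3 unhappy
(1,2)B 4/5 ok
(1,3)B 5/5 ok
(1,4)B 5/5 ok
(1,5)B 5/5 ok
(1,6)B 5/5 ok
(1,7)B 3/3 ok
(2,1)B 3/5 ok
(2,2)B 5/8 ok
(2,3)B 7/8 ok
(2,4)B 7/8 ok
(2,5)B 7/7 ok
(2,6)B 6/7 ok
(2,7)B 3/4 ok
(3,1)A 0/5 unhappy
(3,2)B 6/8 ok
(3,3)A 0/7 unhappy
(3,4)B 6/7 ok
(3,5)B 5/5 ok
(3,7)A 1/3 ok
(4,1)B 4/5 ok
(4,2)B 6/8 ok
(4,3)B 5/7 ok
(4,5)B 3/5 ok
(4,7)A 1/3 ok
(5,1)B 5/5 ok
(5,2)B 8/8 ok
(5,3)B 5/7 ok
(5,4)A 3/7 ok
(5,5)A 3/6 ok
(5,6)B 3/7 ok
(5,7)B 2/4 ok
(6,1)B 3/4 ok
(6,2)B 6/7 ok
(6,3)B 4/8 ok
(6,4)A 4/8 ok
(6,5)A 5/8 ok
(6,6)B 4/8 ok
(6,7)A 1/5 unhappy
(7,2)A 0/4 unhappy
(7,3)B 2/5 ok
(7,4)A 2/5 ok
(7,5)B 1/5 unhappy
(7,6)A 2/5 ok
(7,7)B 1/3 ok

(1,1), (3,1), (3,3), (6,7), (7,2), (7,5)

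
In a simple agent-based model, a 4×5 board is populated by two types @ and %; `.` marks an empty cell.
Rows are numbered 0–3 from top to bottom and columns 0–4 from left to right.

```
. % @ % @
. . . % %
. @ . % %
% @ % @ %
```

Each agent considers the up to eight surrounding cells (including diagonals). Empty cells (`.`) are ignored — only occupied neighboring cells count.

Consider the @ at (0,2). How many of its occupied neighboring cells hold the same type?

0

Occupied neighbors of (0,2): (0,1)=%, (0,3)=%, (1,3)=%.
Same type (@): 0 of 3.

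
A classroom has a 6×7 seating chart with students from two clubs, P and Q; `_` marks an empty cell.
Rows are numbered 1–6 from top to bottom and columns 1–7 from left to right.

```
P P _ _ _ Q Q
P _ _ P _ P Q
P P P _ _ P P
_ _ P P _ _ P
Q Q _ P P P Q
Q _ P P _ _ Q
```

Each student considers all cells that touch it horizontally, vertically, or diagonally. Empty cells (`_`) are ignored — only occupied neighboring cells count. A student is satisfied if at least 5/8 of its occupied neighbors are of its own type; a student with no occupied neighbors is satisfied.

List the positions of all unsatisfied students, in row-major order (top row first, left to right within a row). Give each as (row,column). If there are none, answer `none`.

(2,6), (2,7), (5,2), (5,6), (5,7), (6,7)

Row 1: (1,1)P 2/2 satisfied · (1,2)P 2/2 satisfied · (1,6)Q 2/3 satisfied · (1,7)Q 2/3 satisfied
Row 2: (2,1)P 4/4 satisfied · (2,4)P 1/1 satisfied · (2,6)P 2/5 not · (2,7)Q 2/5 not
Row 3: (3,1)P 2/2 satisfied · (3,2)P 4/4 satisfied · (3,3)P 4/4 satisfied · (3,6)P 3/4 satisfied · (3,7)P 3/4 satisfied
Row 4: (4,3)P 4/5 satisfied · (4,4)P 4/4 satisfied · (4,7)P 3/4 satisfied
Row 5: (5,1)Q 2/2 satisfied · (5,2)Q 2/4 not · (5,4)P 5/5 satisfied · (5,5)P 4/4 satisfied · (5,6)P 2/4 not · (5,7)Q 1/3 not
Row 6: (6,1)Q 2/2 satisfied · (6,3)P 2/3 satisfied · (6,4)P 3/3 satisfied · (6,7)Q 1/2 not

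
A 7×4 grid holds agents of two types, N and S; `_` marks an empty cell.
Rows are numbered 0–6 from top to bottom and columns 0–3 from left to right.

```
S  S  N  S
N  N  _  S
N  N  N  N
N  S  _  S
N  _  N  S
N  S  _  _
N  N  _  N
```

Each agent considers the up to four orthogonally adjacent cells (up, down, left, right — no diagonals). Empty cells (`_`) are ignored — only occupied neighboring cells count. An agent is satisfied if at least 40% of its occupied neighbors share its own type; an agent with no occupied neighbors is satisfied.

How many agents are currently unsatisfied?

Row 0: (0,0)S 1/2 ✓ · (0,1)S 1/3 ✗ · (0,2)N 0/2 ✗ · (0,3)S 1/2 ✓
Row 1: (1,0)N 2/3 ✓ · (1,1)N 2/3 ✓ · (1,3)S 1/2 ✓
Row 2: (2,0)N 3/3 ✓ · (2,1)N 3/4 ✓ · (2,2)N 2/2 ✓ · (2,3)N 1/3 ✗
Row 3: (3,0)N 2/3 ✓ · (3,1)S 0/2 ✗ · (3,3)S 1/2 ✓
Row 4: (4,0)N 2/2 ✓ · (4,2)N 0/1 ✗ · (4,3)S 1/2 ✓
Row 5: (5,0)N 2/3 ✓ · (5,1)S 0/2 ✗
Row 6: (6,0)N 2/2 ✓ · (6,1)N 1/2 ✓ · (6,3)N 0/0 ✓
Unsatisfied: (0,1), (0,2), (2,3), (3,1), (4,2), (5,1) — 6 in total.

6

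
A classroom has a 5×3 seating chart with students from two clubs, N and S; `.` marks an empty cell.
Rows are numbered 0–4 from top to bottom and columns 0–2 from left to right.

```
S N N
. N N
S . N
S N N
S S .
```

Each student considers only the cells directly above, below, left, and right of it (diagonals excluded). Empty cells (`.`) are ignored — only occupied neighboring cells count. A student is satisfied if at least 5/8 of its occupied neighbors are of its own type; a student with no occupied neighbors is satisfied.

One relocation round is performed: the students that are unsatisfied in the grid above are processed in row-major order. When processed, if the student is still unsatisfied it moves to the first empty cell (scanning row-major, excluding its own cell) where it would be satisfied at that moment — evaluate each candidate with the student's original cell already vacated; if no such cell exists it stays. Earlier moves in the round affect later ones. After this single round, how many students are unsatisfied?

Initially unsatisfied (in order): (0,0), (3,1), (4,1).
  (0,0): no empty cell satisfies it; stays.
  (3,1) → (2,1).
  (4,1): now satisfied by earlier moves; stays.
Resulting grid:
S N N
. N N
S N N
S . N
S S .
Unsatisfied now: (0,0), (2,0).

2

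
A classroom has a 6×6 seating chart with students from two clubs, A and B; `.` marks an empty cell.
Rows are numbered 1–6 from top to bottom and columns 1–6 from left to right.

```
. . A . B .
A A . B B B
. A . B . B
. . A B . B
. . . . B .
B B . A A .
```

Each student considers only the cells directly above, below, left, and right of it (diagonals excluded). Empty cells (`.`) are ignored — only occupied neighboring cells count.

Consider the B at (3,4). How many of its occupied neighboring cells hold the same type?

2

Occupied neighbors of (3,4): (2,4)=B, (4,4)=B.
Same type (B): 2 of 2.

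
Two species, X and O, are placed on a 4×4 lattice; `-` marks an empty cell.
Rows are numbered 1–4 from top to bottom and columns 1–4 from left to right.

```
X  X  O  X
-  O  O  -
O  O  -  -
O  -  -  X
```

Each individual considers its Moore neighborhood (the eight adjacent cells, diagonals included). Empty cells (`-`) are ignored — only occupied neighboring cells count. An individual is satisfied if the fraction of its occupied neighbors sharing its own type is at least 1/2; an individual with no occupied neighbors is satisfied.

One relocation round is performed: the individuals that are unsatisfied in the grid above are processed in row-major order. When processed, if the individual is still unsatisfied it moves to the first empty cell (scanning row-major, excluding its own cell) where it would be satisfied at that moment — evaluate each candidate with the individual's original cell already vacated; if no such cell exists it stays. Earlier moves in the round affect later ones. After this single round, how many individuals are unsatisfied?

1

Initially unsatisfied (in order): (1,2), (1,4).
  (1,2) → (3,4).
  (1,4) → (4,3).
Resulting grid:
X - O -
- O O -
O O - X
O - X X
Unsatisfied now: (1,1).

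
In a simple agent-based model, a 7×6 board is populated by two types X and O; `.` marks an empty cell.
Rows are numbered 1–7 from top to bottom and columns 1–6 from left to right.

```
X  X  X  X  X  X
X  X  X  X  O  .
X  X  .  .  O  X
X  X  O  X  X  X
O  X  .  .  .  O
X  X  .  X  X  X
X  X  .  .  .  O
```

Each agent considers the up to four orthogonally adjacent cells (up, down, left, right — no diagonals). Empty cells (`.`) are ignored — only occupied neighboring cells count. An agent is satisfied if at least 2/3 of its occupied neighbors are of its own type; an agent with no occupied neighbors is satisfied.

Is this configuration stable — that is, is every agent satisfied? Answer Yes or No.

(1,1)X 2/2 satisfied
(1,2)X 3/3 satisfied
(1,3)X 3/3 satisfied
(1,4)X 3/3 satisfied
(1,5)X 2/3 satisfied
(1,6)X 1/1 satisfied
(2,1)X 3/3 satisfied
(2,2)X 4/4 satisfied
(2,3)X 3/3 satisfied
(2,4)X 2/3 satisfied
(2,5)O 1/3 not
(3,1)X 3/3 satisfied
(3,2)X 3/3 satisfied
(3,5)O 1/3 not
(3,6)X 1/2 not
(4,1)X 2/3 satisfied
(4,2)X 3/4 satisfied
(4,3)O 0/2 not
(4,4)X 1/2 not
(4,5)X 2/3 satisfied
(4,6)X 2/3 satisfied
(5,1)O 0/3 not
(5,2)X 2/3 satisfied
(5,6)O 0/2 not
(6,1)X 2/3 satisfied
(6,2)X 3/3 satisfied
(6,4)X 1/1 satisfied
(6,5)X 2/2 satisfied
(6,6)X 1/3 not
(7,1)X 2/2 satisfied
(7,2)X 2/2 satisfied
(7,6)O 0/1 not
For instance (2,5) has only 1/3 same-type neighbors, below 2/3.

No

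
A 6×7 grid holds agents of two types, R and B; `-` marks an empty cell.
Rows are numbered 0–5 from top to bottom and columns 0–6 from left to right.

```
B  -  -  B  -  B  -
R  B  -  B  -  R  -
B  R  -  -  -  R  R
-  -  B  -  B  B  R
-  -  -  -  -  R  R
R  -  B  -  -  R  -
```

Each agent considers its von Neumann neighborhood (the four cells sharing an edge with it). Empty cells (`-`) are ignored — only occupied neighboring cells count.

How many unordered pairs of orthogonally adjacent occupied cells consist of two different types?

Scan each occupied cell's neighbors to the right and below so each pair is counted once.
Row 0: B(0,0)–R(1,0)≠ B(0,3)–B(1,3)= B(0,5)–R(1,5)≠  → 2/3 unlike.
Row 1: R(1,0)–B(1,1)≠ R(1,0)–B(2,0)≠ B(1,1)–R(2,1)≠ R(1,5)–R(2,5)=  → 3/4 unlike.
Row 2: B(2,0)–R(2,1)≠ R(2,5)–R(2,6)= R(2,5)–B(3,5)≠ R(2,6)–R(3,6)=  → 2/4 unlike.
Row 3: B(3,4)–B(3,5)= B(3,5)–R(3,6)≠ B(3,5)–R(4,5)≠ R(3,6)–R(4,6)=  → 2/4 unlike.
Row 4: R(4,5)–R(4,6)= R(4,5)–R(5,5)=  → 0/2 unlike.
Total adjacent occupied pairs: 17; unlike-type pairs: 9.

9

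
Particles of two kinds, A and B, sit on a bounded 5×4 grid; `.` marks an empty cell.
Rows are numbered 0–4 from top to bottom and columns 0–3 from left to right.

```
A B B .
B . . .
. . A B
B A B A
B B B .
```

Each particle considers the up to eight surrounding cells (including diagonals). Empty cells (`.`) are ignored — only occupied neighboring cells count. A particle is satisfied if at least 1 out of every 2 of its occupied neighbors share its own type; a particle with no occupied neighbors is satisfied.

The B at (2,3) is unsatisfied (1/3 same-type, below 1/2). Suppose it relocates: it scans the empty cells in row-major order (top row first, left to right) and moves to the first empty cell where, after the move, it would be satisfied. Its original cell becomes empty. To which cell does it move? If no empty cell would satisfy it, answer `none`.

(0,3)

Vacating (2,3). Empty cells in order:
  (0,3): 1/1 same-type → satisfied — stop here.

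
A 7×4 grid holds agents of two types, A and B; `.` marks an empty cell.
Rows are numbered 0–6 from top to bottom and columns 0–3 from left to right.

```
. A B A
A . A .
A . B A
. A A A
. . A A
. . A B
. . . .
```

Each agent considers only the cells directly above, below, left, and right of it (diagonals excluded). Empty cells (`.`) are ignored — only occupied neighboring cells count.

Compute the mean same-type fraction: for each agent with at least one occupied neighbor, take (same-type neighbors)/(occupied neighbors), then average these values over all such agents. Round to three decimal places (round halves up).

(0,1)A 0/1
(0,2)B 0/3
(0,3)A 0/1
(1,0)A 1/1
(1,2)A 0/2
(2,0)A 1/1
(2,2)B 0/3
(2,3)A 1/2
(3,1)A 1/1
(3,2)A 3/4
(3,3)A 3/3
(4,2)A 3/3
(4,3)A 2/3
(5,2)A 1/2
(5,3)B 0/2
Sum over 15 agents: 0/1 + 0/3 + 0/1 + 1/1 + 0/2 + 1/1 + 0/3 + 1/2 + 1/1 + 3/4 + 3/3 + 3/3 + 2/3 + 1/2 + 0/2 = 89/12; mean = 89/12 ÷ 15 = 89/180 = 0.494444… → 0.494.

0.494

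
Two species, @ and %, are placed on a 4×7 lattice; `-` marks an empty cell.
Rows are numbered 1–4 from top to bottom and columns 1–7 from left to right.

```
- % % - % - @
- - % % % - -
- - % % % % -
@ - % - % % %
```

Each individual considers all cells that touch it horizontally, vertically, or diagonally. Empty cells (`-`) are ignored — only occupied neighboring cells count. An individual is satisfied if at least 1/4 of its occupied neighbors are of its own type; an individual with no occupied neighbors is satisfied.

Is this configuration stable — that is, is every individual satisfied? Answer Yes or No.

(1,2)% 2/2 ✓
(1,3)% 3/3 ✓
(1,5)% 2/2 ✓
(1,7)@ 0/0 ✓
(2,3)% 5/5 ✓
(2,4)% 7/7 ✓
(2,5)% 5/5 ✓
(3,3)% 4/4 ✓
(3,4)% 7/7 ✓
(3,5)% 6/6 ✓
(3,6)% 5/5 ✓
(4,1)@ 0/0 ✓
(4,3)% 2/2 ✓
(4,5)% 4/4 ✓
(4,6)% 4/4 ✓
(4,7)% 2/2 ✓
All meet the threshold, so the configuration is stable.

Yes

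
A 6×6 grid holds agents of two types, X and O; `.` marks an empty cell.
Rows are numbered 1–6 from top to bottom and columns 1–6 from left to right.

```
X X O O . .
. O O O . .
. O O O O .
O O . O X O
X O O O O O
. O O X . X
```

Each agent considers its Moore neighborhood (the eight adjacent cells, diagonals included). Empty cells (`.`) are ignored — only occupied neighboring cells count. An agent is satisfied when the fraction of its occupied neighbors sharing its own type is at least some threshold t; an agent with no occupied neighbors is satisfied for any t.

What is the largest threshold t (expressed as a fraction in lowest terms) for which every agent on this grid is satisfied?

0/1

Row 1: (1,1)X 1/2 · (1,2)X 1/4 · (1,3)O 4/5 · (1,4)O 3/3
Row 2: (2,2)O 4/6 · (2,3)O 7/8 · (2,4)O 6/6
Row 3: (3,2)O 5/5 · (3,3)O 7/7 · (3,4)O 5/6 · (3,5)O 4/5
Row 4: (4,1)O 3/4 · (4,2)O 5/6 · (4,4)O 6/7 · (4,5)X 0/7 · (4,6)O 3/4
Row 5: (5,1)X 0/4 · (5,2)O 5/6 · (5,3)O 6/7 · (5,4)O 4/6 · (5,5)O 4/7 · (5,6)O 2/4
Row 6: (6,2)O 3/4 · (6,3)O 4/5 · (6,4)X 0/4 · (6,6)X 0/2
The smallest same-type fraction is 0/7 at (4,5), which reduces to 0/1. Any threshold above that leaves this agent unsatisfied.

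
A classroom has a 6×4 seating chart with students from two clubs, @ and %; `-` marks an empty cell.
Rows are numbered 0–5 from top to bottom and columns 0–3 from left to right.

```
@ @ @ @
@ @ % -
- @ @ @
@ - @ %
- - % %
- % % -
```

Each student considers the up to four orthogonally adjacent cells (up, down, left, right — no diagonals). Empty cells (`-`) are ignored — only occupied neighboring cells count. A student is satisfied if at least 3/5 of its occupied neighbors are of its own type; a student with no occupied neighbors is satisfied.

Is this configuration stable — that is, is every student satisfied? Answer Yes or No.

Row 0: (0,0)@ 2/2 satisfied · (0,1)@ 3/3 satisfied · (0,2)@ 2/3 satisfied · (0,3)@ 1/1 satisfied
Row 1: (1,0)@ 2/2 satisfied · (1,1)@ 3/4 satisfied · (1,2)% 0/3 not
Row 2: (2,1)@ 2/2 satisfied · (2,2)@ 3/4 satisfied · (2,3)@ 1/2 not
Row 3: (3,0)@ 0/0 satisfied · (3,2)@ 1/3 not · (3,3)% 1/3 not
Row 4: (4,2)% 2/3 satisfied · (4,3)% 2/2 satisfied
Row 5: (5,1)% 1/1 satisfied · (5,2)% 2/2 satisfied
For instance (1,2) has only 0/3 same-type neighbors, below 3/5.

No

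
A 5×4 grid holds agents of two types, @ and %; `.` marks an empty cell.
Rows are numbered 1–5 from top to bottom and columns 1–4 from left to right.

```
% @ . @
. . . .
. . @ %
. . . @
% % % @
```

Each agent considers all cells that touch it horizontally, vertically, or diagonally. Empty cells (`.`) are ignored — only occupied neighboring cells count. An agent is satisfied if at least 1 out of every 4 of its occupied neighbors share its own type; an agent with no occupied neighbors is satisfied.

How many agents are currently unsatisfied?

3

(1,1)% 0/1 ✗
(1,2)@ 0/1 ✗
(1,4)@ 0/0 ✓
(3,3)@ 1/2 ✓
(3,4)% 0/2 ✗
(4,4)@ 2/4 ✓
(5,1)% 1/1 ✓
(5,2)% 2/2 ✓
(5,3)% 1/3 ✓
(5,4)@ 1/2 ✓
Unsatisfied: (1,1), (1,2), (3,4) — 3 in total.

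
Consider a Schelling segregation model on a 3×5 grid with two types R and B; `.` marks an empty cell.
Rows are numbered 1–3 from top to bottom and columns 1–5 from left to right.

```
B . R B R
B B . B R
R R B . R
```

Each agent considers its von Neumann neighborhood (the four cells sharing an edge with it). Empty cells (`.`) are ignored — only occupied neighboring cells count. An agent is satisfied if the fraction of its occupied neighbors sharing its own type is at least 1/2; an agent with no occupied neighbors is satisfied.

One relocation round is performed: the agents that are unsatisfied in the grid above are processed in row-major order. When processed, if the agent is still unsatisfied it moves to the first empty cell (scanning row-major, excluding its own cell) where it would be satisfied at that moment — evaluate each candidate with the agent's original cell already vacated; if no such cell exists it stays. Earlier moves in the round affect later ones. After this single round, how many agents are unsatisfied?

Initially unsatisfied (in order): (1,3), (1,4), (3,2), (3,3).
  (1,3): no empty cell satisfies it; stays.
  (1,4) → (1,2).
  (3,2) → (1,4).
  (3,3): now satisfied by earlier moves; stays.
Resulting grid:
B B R R R
B B . B R
R . B . R
Unsatisfied now: (2,4), (3,1).

2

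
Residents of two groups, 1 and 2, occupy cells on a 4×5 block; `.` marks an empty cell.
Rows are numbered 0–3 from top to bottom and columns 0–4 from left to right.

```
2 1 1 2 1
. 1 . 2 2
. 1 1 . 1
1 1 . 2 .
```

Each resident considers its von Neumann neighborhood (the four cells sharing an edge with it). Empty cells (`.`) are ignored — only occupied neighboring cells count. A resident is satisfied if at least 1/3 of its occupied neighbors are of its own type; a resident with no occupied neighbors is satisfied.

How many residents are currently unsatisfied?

Row 0: (0,0)2 0/1 ✗ · (0,1)1 2/3 ✓ · (0,2)1 1/2 ✓ · (0,3)2 1/3 ✓ · (0,4)1 0/2 ✗
Row 1: (1,1)1 2/2 ✓ · (1,3)2 2/2 ✓ · (1,4)2 1/3 ✓
Row 2: (2,1)1 3/3 ✓ · (2,2)1 1/1 ✓ · (2,4)1 0/1 ✗
Row 3: (3,0)1 1/1 ✓ · (3,1)1 2/2 ✓ · (3,3)2 0/0 ✓
Unsatisfied: (0,0), (0,4), (2,4) — 3 in total.

3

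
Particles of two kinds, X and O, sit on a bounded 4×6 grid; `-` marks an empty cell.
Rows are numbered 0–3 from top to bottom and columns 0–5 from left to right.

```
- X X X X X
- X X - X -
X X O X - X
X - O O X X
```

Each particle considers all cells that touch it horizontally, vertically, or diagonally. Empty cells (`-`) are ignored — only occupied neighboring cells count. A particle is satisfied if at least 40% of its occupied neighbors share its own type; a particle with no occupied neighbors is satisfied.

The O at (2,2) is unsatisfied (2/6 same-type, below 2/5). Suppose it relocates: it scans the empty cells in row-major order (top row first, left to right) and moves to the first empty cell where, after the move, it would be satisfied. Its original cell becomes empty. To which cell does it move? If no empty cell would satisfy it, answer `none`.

none

Vacating (2,2). Empty cells in order:
  (0,0): 0/2 same-type → still unsatisfied.
  (1,0): 0/4 same-type → still unsatisfied.
  (1,3): 0/6 same-type → still unsatisfied.
  (1,5): 0/4 same-type → still unsatisfied.
  (2,4): 1/6 same-type → still unsatisfied.
  (3,1): 1/4 same-type → still unsatisfied.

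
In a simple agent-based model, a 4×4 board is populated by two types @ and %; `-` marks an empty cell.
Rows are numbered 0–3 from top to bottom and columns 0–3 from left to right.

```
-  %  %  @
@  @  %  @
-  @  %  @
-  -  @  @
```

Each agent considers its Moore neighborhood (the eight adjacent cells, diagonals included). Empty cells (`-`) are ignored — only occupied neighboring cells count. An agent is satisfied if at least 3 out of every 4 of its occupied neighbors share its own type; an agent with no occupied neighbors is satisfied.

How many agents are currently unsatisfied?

(0,1)% 2/4 ✗
(0,2)% 2/5 ✗
(0,3)@ 1/3 ✗
(1,0)@ 2/3 ✗
(1,1)@ 2/6 ✗
(1,2)% 3/8 ✗
(1,3)@ 2/5 ✗
(2,1)@ 3/5 ✗
(2,2)% 1/7 ✗
(2,3)@ 3/5 ✗
(3,2)@ 3/4 ✓
(3,3)@ 2/3 ✗
Unsatisfied: (0,1), (0,2), (0,3), (1,0), (1,1), (1,2), (1,3), (2,1), (2,2), (2,3), (3,3) — 11 in total.

11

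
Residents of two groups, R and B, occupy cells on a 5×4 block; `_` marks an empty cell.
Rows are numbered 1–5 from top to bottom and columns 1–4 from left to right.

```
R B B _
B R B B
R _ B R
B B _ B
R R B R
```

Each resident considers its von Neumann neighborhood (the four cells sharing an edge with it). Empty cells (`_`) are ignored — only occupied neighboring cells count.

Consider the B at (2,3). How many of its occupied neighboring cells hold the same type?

Occupied neighbors of (2,3): (1,3)=B, (3,3)=B, (2,2)=R, (2,4)=B.
Same type (B): 3 of 4.

3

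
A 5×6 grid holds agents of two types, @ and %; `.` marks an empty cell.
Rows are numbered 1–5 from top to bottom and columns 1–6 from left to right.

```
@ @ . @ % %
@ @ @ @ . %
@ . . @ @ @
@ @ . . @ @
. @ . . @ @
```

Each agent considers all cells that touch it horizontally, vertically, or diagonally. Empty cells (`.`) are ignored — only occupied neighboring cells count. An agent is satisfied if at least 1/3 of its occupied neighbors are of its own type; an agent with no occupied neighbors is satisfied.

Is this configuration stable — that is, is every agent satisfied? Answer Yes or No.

(1,1)@ 3/3 satisfied
(1,2)@ 4/4 satisfied
(1,4)@ 2/3 satisfied
(1,5)% 2/4 satisfied
(1,6)% 2/2 satisfied
(2,1)@ 4/4 satisfied
(2,2)@ 5/5 satisfied
(2,3)@ 5/5 satisfied
(2,4)@ 4/5 satisfied
(2,6)% 2/4 satisfied
(3,1)@ 4/4 satisfied
(3,4)@ 4/4 satisfied
(3,5)@ 5/6 satisfied
(3,6)@ 3/4 satisfied
(4,1)@ 3/3 satisfied
(4,2)@ 3/3 satisfied
(4,5)@ 6/6 satisfied
(4,6)@ 5/5 satisfied
(5,2)@ 2/2 satisfied
(5,5)@ 3/3 satisfied
(5,6)@ 3/3 satisfied
All meet the threshold, so the configuration is stable.

Yes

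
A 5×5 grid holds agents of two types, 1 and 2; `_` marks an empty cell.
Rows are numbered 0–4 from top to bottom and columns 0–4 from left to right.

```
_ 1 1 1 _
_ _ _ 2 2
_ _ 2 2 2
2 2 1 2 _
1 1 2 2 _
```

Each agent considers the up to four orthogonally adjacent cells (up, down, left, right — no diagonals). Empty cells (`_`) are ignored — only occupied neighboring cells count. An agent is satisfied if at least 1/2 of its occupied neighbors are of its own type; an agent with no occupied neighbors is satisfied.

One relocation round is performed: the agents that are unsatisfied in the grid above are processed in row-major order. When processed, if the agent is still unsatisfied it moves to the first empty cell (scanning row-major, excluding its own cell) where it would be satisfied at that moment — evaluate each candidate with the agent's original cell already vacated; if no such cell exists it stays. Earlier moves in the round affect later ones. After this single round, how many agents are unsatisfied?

2

Initially unsatisfied (in order): (3,1), (3,2), (4,1), (4,2).
  (3,1) → (0,4).
  (3,2) → (0,0).
  (4,1): now satisfied by earlier moves; stays.
  (4,2): now satisfied by earlier moves; stays.
Resulting grid:
1 1 1 1 2
_ _ _ 2 2
_ _ 2 2 2
2 _ _ 2 _
1 1 2 2 _
Unsatisfied now: (0,3), (3,0).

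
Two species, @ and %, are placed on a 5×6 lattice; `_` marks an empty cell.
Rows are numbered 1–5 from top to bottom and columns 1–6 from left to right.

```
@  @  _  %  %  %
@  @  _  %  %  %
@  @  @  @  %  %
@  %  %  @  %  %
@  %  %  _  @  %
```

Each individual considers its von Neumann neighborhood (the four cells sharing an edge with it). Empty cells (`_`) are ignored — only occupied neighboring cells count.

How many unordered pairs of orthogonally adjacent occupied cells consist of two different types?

Scan each occupied cell's neighbors to the right and below so each pair is counted once.
Row 1: @(1,1)–@(1,2)= @(1,1)–@(2,1)= @(1,2)–@(2,2)= %(1,4)–%(1,5)= %(1,4)–%(2,4)= %(1,5)–%(1,6)= %(1,5)–%(2,5)= %(1,6)–%(2,6)=  → 0/8 unlike.
Row 2: @(2,1)–@(2,2)= @(2,1)–@(3,1)= @(2,2)–@(3,2)= %(2,4)–%(2,5)= %(2,4)–@(3,4)≠ %(2,5)–%(2,6)= %(2,5)–%(3,5)= %(2,6)–%(3,6)=  → 1/8 unlike.
Row 3: @(3,1)–@(3,2)= @(3,1)–@(4,1)= @(3,2)–@(3,3)= @(3,2)–%(4,2)≠ @(3,3)–@(3,4)= @(3,3)–%(4,3)≠ @(3,4)–%(3,5)≠ @(3,4)–@(4,4)= %(3,5)–%(3,6)= %(3,5)–%(4,5)= %(3,6)–%(4,6)=  → 3/11 unlike.
Row 4: @(4,1)–%(4,2)≠ @(4,1)–@(5,1)= %(4,2)–%(4,3)= %(4,2)–%(5,2)= %(4,3)–@(4,4)≠ %(4,3)–%(5,3)= @(4,4)–%(4,5)≠ %(4,5)–%(4,6)= %(4,5)–@(5,5)≠ %(4,6)–%(5,6)=  → 4/10 unlike.
Row 5: @(5,1)–%(5,2)≠ %(5,2)–%(5,3)= @(5,5)–%(5,6)≠  → 2/3 unlike.
Total adjacent occupied pairs: 40; unlike-type pairs: 10.

10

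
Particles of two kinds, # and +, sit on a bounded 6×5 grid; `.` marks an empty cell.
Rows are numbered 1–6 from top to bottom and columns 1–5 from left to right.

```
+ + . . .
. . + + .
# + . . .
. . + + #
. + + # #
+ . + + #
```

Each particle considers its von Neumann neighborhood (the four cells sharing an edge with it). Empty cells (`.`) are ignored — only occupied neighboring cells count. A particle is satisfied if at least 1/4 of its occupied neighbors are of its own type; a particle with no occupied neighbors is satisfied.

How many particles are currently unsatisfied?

Row 1: (1,1)+ 1/1 ok · (1,2)+ 1/1 ok
Row 2: (2,3)+ 1/1 ok · (2,4)+ 1/1 ok
Row 3: (3,1)# 0/1 unhappy · (3,2)+ 0/1 unhappy
Row 4: (4,3)+ 2/2 ok · (4,4)+ 1/3 ok · (4,5)# 1/2 ok
Row 5: (5,2)+ 1/1 ok · (5,3)+ 3/4 ok · (5,4)# 1/4 ok · (5,5)# 3/3 ok
Row 6: (6,1)+ 0/0 ok · (6,3)+ 2/2 ok · (6,4)+ 1/3 ok · (6,5)# 1/2 ok
Unsatisfied: (3,1), (3,2) — 2 in total.

2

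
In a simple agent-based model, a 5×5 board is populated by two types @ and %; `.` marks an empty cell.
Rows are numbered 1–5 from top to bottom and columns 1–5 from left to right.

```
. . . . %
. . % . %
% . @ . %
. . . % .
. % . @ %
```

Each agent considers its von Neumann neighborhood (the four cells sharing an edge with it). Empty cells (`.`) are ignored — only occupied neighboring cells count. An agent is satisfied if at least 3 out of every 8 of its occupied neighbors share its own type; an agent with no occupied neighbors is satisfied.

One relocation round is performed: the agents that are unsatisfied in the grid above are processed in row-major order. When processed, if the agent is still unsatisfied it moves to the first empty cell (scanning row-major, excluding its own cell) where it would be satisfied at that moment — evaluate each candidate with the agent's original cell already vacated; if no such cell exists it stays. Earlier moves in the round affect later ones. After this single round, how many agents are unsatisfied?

0

Initially unsatisfied (in order): (2,3), (3,3), (4,4), (5,4), (5,5).
  (2,3) → (1,1).
  (3,3): now satisfied by earlier moves; stays.
  (4,4) → (1,2).
  (5,4) → (2,3).
  (5,5): now satisfied by earlier moves; stays.
Resulting grid:
% % . . %
. . @ . %
% . @ . %
. . . . .
. % . . %
All satisfied now.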